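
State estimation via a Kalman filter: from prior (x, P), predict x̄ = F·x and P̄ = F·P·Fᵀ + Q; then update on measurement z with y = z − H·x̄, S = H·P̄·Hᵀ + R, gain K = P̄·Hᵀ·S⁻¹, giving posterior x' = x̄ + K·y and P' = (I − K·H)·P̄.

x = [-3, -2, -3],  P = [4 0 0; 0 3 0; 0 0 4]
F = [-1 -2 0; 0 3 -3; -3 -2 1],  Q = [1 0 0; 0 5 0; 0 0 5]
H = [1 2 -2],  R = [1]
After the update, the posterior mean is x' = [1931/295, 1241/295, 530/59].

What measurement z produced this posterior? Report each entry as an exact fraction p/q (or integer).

x̄ = F·x = [7, 3, 10]
P̄ = F·P·Fᵀ + Q = [17 -18 24; -18 68 -30; 24 -30 57]
S = H·P̄·Hᵀ + R = [590]
K = P̄·Hᵀ·S⁻¹ = [-67/590; 89/295; -15/59]
x' − x̄ = [-134/295, 356/295, -60/59] = K·y
y = (KᵀK)⁻¹·Kᵀ·(x' − x̄) = [4]
z = y + H·x̄ = [4] + [-7] = [-3]

z = [-3]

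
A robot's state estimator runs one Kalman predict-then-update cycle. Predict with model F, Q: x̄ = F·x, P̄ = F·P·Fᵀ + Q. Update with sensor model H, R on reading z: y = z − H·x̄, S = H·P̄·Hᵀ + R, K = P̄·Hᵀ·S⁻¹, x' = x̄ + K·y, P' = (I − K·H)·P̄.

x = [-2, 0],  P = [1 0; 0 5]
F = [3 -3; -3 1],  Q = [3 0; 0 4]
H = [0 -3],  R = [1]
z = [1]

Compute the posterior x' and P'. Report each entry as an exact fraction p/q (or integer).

x̄ = F·x = [-6, 6]
P̄ = F·P·Fᵀ + Q = [57 -24; -24 18]
y = z − H·x̄ = [19]
S = H·P̄·Hᵀ + R = [163]
K = P̄·Hᵀ·S⁻¹ = [72/163; -54/163]
x' = x̄ + K·y = [390/163, -48/163]
P' = (I − K·H)·P̄ = [4107/163 -24/163; -24/163 18/163]

x' = [390/163, -48/163]
P' = [4107/163 -24/163; -24/163 18/163]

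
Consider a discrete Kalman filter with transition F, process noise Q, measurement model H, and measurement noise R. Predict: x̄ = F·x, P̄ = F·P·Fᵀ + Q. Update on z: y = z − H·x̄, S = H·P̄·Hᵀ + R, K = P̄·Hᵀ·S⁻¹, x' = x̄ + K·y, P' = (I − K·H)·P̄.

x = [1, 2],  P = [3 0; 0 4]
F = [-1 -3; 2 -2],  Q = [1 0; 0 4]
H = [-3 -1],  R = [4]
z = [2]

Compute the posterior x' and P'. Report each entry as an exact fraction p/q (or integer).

x̄ = F·x = [-7, -2]
P̄ = F·P·Fᵀ + Q = [40 18; 18 32]
y = z − H·x̄ = [-21]
S = H·P̄·Hᵀ + R = [504]
K = P̄·Hᵀ·S⁻¹ = [-23/84; -43/252]
x' = x̄ + K·y = [-5/4, 19/12]
P' = (I − K·H)·P̄ = [31/14 -233/42; -233/42 2183/126]

x' = [-5/4, 19/12]
P' = [31/14 -233/42; -233/42 2183/126]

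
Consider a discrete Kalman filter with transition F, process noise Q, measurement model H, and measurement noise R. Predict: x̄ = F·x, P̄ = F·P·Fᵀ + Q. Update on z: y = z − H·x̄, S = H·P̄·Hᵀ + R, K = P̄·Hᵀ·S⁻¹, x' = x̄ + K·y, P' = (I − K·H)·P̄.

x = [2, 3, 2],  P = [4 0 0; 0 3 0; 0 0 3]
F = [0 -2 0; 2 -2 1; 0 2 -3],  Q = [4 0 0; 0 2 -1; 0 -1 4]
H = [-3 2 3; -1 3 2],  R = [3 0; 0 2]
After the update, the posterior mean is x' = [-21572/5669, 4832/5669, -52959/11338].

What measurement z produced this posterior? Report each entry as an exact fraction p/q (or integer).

z = [-1, -3]

x̄ = F·x = [-6, 0, 0]
P̄ = F·P·Fᵀ + Q = [16 12 -12; 12 33 -22; -12 -22 43]
S = H·P̄·Hᵀ + R = [474 194; 194 199]
K = P̄·Hᵀ·S⁻¹ = [-5582/28345 4872/28345; -7753/28345 13683/28345; 17871/56690 -4153/28345]
x' − x̄ = [12442/5669, 4832/5669, -52959/11338] = K·y
y = (KᵀK)⁻¹·Kᵀ·(x' − x̄) = [-19, -9]
z = y + H·x̄ = [-19, -9] + [18, 6] = [-1, -3]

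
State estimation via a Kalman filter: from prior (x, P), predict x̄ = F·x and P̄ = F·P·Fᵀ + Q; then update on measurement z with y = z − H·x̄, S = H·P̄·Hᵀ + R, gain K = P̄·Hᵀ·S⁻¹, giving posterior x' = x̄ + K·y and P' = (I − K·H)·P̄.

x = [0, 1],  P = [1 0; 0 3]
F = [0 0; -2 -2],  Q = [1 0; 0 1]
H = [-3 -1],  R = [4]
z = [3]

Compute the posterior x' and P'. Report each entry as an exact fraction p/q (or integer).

x̄ = F·x = [0, -2]
P̄ = F·P·Fᵀ + Q = [1 0; 0 17]
y = z − H·x̄ = [1]
S = H·P̄·Hᵀ + R = [30]
K = P̄·Hᵀ·S⁻¹ = [-1/10; -17/30]
x' = x̄ + K·y = [-1/10, -77/30]
P' = (I − K·H)·P̄ = [7/10 -17/10; -17/10 221/30]

x' = [-1/10, -77/30]
P' = [7/10 -17/10; -17/10 221/30]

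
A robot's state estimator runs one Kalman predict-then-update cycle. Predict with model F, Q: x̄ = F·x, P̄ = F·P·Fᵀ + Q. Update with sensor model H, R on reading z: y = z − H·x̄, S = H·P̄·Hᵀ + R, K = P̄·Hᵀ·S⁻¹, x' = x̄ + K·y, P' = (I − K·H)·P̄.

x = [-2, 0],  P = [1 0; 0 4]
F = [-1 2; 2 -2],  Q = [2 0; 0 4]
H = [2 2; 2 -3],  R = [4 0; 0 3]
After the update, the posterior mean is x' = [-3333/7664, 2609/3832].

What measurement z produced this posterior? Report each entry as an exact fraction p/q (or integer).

z = [1, -3]

x̄ = F·x = [2, -4]
P̄ = F·P·Fᵀ + Q = [19 -18; -18 24]
S = H·P̄·Hᵀ + R = [32 -32; -32 511]
K = P̄·Hᵀ·S⁻¹ = [1983/7664 94/479; 669/3832 -96/479]
x' − x̄ = [-18661/7664, 17937/3832] = K·y
y = (KᵀK)⁻¹·Kᵀ·(x' − x̄) = [5, -19]
z = y + H·x̄ = [5, -19] + [-4, 16] = [1, -3]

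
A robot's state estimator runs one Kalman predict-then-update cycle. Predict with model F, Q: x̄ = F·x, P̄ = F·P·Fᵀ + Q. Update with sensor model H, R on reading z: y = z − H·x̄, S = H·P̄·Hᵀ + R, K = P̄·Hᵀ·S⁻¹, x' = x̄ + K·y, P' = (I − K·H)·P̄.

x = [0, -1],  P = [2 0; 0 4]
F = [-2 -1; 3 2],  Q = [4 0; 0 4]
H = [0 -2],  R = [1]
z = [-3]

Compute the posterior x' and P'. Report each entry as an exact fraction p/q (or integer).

x' = [-127/153, 226/153]
P' = [848/153 -20/153; -20/153 38/153]

x̄ = F·x = [1, -2]
P̄ = F·P·Fᵀ + Q = [16 -20; -20 38]
y = z − H·x̄ = [-7]
S = H·P̄·Hᵀ + R = [153]
K = P̄·Hᵀ·S⁻¹ = [40/153; -76/153]
x' = x̄ + K·y = [-127/153, 226/153]
P' = (I − K·H)·P̄ = [848/153 -20/153; -20/153 38/153]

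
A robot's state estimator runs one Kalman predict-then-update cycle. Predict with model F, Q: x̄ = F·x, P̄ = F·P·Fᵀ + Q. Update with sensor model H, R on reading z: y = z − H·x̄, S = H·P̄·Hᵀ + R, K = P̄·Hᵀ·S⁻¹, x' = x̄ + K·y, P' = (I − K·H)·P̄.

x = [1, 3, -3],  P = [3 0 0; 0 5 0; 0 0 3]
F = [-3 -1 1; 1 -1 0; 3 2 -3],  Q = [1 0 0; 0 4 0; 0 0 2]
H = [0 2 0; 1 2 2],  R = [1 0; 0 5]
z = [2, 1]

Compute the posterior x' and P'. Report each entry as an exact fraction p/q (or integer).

x' = [-2321/7769, 6818/7769, 86/457]
P' = [104004/7769 412/7769 -3502/457; 412/7769 1896/7769 -121/457; -3502/457 -121/457 2632/457]

x̄ = F·x = [-9, -2, 18]
P̄ = F·P·Fᵀ + Q = [36 -4 -46; -4 12 -1; -46 -1 76]
y = z − H·x̄ = [6, -22]
S = H·P̄·Hᵀ + R = [49 36; 36 185]
K = P̄·Hᵀ·S⁻¹ = [824/7769 -2848/7769; 3792/7769 18/7769; -242/457 304/457]
x' = x̄ + K·y = [-2321/7769, 6818/7769, 86/457]
P' = (I − K·H)·P̄ = [104004/7769 412/7769 -3502/457; 412/7769 1896/7769 -121/457; -3502/457 -121/457 2632/457]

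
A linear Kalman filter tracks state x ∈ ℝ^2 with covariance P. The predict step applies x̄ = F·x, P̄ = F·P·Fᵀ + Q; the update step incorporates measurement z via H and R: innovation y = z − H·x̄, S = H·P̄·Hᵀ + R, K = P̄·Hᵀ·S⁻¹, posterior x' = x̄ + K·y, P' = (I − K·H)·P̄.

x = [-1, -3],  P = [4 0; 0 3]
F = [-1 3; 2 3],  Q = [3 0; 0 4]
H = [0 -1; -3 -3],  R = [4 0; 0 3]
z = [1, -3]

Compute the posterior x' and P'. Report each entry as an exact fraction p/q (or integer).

x' = [850/519, -367/519]
P' = [16217/5190 -7384/2595; -7384/2595 7516/2595]

x̄ = F·x = [-8, -11]
P̄ = F·P·Fᵀ + Q = [34 19; 19 47]
y = z − H·x̄ = [-10, -60]
S = H·P̄·Hᵀ + R = [51 198; 198 1074]
K = P̄·Hᵀ·S⁻¹ = [1846/2595 -483/1730; -1879/2595 -44/865]
x' = x̄ + K·y = [850/519, -367/519]
P' = (I − K·H)·P̄ = [16217/5190 -7384/2595; -7384/2595 7516/2595]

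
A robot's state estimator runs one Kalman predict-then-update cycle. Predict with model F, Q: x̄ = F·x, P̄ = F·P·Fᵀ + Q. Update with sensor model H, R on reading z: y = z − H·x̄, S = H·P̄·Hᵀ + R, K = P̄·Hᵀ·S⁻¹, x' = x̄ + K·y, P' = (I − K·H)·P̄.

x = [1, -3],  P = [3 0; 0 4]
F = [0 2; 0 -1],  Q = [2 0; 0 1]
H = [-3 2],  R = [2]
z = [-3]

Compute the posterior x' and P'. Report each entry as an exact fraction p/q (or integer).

x' = [3/4, -39/140]
P' = [1/2 1/2; 1/2 61/70]

x̄ = F·x = [-6, 3]
P̄ = F·P·Fᵀ + Q = [18 -8; -8 5]
y = z − H·x̄ = [-27]
S = H·P̄·Hᵀ + R = [280]
K = P̄·Hᵀ·S⁻¹ = [-1/4; 17/140]
x' = x̄ + K·y = [3/4, -39/140]
P' = (I − K·H)·P̄ = [1/2 1/2; 1/2 61/70]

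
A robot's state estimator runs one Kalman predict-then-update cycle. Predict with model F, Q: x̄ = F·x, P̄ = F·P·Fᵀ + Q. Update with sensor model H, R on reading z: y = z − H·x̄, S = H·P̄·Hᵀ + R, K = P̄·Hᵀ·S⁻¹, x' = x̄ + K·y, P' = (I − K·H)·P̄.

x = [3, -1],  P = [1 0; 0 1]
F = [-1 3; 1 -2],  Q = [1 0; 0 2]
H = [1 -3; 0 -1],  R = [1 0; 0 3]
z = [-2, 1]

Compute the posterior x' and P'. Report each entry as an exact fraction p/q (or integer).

x' = [-211/193, 62/193]
P' = [817/386 231/386; 231/386 105/386]

x̄ = F·x = [-6, 5]
P̄ = F·P·Fᵀ + Q = [11 -7; -7 7]
y = z − H·x̄ = [19, 6]
S = H·P̄·Hᵀ + R = [117 28; 28 10]
K = P̄·Hᵀ·S⁻¹ = [62/193 -77/386; -42/193 -35/386]
x' = x̄ + K·y = [-211/193, 62/193]
P' = (I − K·H)·P̄ = [817/386 231/386; 231/386 105/386]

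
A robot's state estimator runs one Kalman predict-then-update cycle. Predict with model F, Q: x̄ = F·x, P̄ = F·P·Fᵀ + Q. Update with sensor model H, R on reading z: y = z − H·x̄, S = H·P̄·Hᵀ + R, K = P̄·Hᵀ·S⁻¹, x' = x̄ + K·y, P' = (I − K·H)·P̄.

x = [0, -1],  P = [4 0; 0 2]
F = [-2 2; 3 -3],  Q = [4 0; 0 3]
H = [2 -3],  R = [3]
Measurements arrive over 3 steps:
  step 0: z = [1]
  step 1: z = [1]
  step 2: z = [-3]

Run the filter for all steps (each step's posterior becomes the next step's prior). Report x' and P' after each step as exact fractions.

step 0: x' = [44/265, -111/530], P' = [696/265 423/265; 423/265 1371/1060]
step 1: x' = [33302/179059, -31251/179059], P' = [469524/179059 284490/179059; 284490/179059 229269/179059]
step 2: x' = [-13648194/30175111, 21378327/30175111], P' = [79124052/30175111 47941758/30175111; 47941758/30175111 38635410/30175111]

step 0: x̄ = F·x = [-2, 3]
step 0: P̄ = F·P·Fᵀ + Q = [28 -36; -36 57]
step 0: y = z − H·x̄ = [14]
step 0: S = H·P̄·Hᵀ + R = [1060]
step 0: K = P̄·Hᵀ·S⁻¹ = [41/265; -243/1060]
step 0: x' = x̄ + K·y = [44/265, -111/530]
step 0: P' = (I − K·H)·P̄ = [696/265 423/265; 423/265 1371/1060]
step 1: x̄ = F·x = [-199/265, 597/530]
step 1: P̄ = F·P·Fᵀ + Q = [1831/265 -2313/530; -2313/530 10119/1060]
step 1: y = z − H·x̄ = [3117/530]
step 1: S = H·P̄·Hᵀ + R = [179059/1060]
step 1: K = P̄·Hᵀ·S⁻¹ = [28526/179059; -39609/179059]
step 1: x' = x̄ + K·y = [33302/179059, -31251/179059]
step 1: P' = (I − K·H)·P̄ = [469524/179059 284490/179059; 284490/179059 229269/179059]
step 2: x̄ = F·x = [-129106/179059, 193659/179059]
step 2: P̄ = F·P·Fᵀ + Q = [1235488/179059 -778878/179059; -778878/179059 1705494/179059]
step 2: y = z − H·x̄ = [302012/179059]
step 2: S = H·P̄·Hᵀ + R = [30175111/179059]
step 2: K = P̄·Hᵀ·S⁻¹ = [4807610/30175111; -6674238/30175111]
step 2: x' = x̄ + K·y = [-13648194/30175111, 21378327/30175111]
step 2: P' = (I − K·H)·P̄ = [79124052/30175111 47941758/30175111; 47941758/30175111 38635410/30175111]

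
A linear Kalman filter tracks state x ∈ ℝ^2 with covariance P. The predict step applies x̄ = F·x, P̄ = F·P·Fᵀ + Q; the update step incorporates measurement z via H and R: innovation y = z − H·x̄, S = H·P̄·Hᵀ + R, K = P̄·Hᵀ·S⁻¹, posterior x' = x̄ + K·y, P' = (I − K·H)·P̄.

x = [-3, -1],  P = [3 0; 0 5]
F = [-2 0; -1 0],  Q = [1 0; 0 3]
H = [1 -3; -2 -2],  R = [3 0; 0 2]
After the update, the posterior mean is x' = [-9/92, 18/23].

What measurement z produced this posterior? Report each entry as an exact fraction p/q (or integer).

x̄ = F·x = [6, 3]
P̄ = F·P·Fᵀ + Q = [13 6; 6 6]
S = H·P̄·Hᵀ + R = [34 34; 34 126]
K = P̄·Hᵀ·S⁻¹ = [331/1564 -33/92; -87/391 -3/23]
x' − x̄ = [-561/92, -51/23] = K·y
y = (KᵀK)⁻¹·Kᵀ·(x' − x̄) = [0, 17]
z = y + H·x̄ = [0, 17] + [-3, -18] = [-3, -1]

z = [-3, -1]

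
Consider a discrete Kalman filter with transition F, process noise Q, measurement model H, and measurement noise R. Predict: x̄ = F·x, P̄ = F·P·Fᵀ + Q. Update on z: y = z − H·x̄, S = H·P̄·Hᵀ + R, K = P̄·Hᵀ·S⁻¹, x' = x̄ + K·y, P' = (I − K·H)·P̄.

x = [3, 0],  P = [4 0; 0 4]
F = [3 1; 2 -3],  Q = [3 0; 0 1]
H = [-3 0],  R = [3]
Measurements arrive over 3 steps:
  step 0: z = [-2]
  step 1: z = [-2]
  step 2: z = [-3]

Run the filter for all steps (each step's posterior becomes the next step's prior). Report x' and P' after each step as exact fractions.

step 0: x' = [19/26, 48/13], P' = [43/130 6/65; 6/65 3229/65]
step 1: x' = [15379/22051, 88525/22051], P' = [7307/22051 -19200/22051; -19200/22051 1378556/22051]
step 2: x' = [4320478/4207867, 15821069/4207867], P' = [1395272/4207867 -3957426/4207867; -3957426/4207867 290627583/4207867]

step 0: x̄ = F·x = [9, 6]
step 0: P̄ = F·P·Fᵀ + Q = [43 12; 12 53]
step 0: y = z − H·x̄ = [25]
step 0: S = H·P̄·Hᵀ + R = [390]
step 0: K = P̄·Hᵀ·S⁻¹ = [-43/130; -6/65]
step 0: x' = x̄ + K·y = [19/26, 48/13]
step 0: P' = (I − K·H)·P̄ = [43/130 6/65; 6/65 3229/65]
step 1: x̄ = F·x = [153/26, -125/13]
step 1: P̄ = F·P·Fᵀ + Q = [7307/130 -1920/13; -1920/13 5828/13]
step 1: y = z − H·x̄ = [407/26]
step 1: S = H·P̄·Hᵀ + R = [66153/130]
step 1: K = P̄·Hᵀ·S⁻¹ = [-7307/22051; 19200/22051]
step 1: x' = x̄ + K·y = [15379/22051, 88525/22051]
step 1: P' = (I − K·H)·P̄ = [7307/22051 -19200/22051; -19200/22051 1378556/22051]
step 2: x̄ = F·x = [134662/22051, -234817/22051]
step 2: P̄ = F·P·Fᵀ + Q = [1395272/22051 -3957426/22051; -3957426/22051 12688683/22051]
step 2: y = z − H·x̄ = [337833/22051]
step 2: S = H·P̄·Hᵀ + R = [12623601/22051]
step 2: K = P̄·Hᵀ·S⁻¹ = [-1395272/4207867; 3957426/4207867]
step 2: x' = x̄ + K·y = [4320478/4207867, 15821069/4207867]
step 2: P' = (I − K·H)·P̄ = [1395272/4207867 -3957426/4207867; -3957426/4207867 290627583/4207867]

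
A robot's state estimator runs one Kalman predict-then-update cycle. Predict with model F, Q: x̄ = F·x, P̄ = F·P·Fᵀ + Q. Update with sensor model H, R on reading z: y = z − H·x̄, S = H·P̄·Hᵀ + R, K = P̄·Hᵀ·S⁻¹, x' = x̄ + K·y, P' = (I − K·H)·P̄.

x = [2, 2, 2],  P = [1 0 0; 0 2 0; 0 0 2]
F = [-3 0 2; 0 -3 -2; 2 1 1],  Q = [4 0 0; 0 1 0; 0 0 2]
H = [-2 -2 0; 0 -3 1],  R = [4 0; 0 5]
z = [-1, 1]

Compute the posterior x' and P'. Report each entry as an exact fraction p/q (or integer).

x' = [-289/1911, 1541/3822, 4820/1911]
P' = [3737/1911 -1853/1911 -2854/1911; -1853/1911 1774/1911 834/637; -2854/1911 834/637 8326/1911]

x̄ = F·x = [-2, -10, 8]
P̄ = F·P·Fᵀ + Q = [21 -8 -2; -8 27 -10; -2 -10 10]
y = z − H·x̄ = [-25, -37]
S = H·P̄·Hᵀ + R = [132 138; 138 318]
K = P̄·Hᵀ·S⁻¹ = [-314/637 541/1911; 79/3822 -188/637; 176/1911 164/1911]
x' = x̄ + K·y = [-289/1911, 1541/3822, 4820/1911]
P' = (I − K·H)·P̄ = [3737/1911 -1853/1911 -2854/1911; -1853/1911 1774/1911 834/637; -2854/1911 834/637 8326/1911]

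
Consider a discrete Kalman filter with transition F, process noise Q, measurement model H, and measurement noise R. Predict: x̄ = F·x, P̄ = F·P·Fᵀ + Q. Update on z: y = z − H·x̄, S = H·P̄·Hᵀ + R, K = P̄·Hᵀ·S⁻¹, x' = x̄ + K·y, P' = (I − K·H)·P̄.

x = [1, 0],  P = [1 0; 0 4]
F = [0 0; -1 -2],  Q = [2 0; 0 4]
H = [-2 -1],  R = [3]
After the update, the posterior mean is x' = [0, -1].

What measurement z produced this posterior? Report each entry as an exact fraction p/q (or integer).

z = [1]

x̄ = F·x = [0, -1]
P̄ = F·P·Fᵀ + Q = [2 0; 0 21]
S = H·P̄·Hᵀ + R = [32]
K = P̄·Hᵀ·S⁻¹ = [-1/8; -21/32]
x' − x̄ = [0, 0] = K·y
y = (KᵀK)⁻¹·Kᵀ·(x' − x̄) = [0]
z = y + H·x̄ = [0] + [1] = [1]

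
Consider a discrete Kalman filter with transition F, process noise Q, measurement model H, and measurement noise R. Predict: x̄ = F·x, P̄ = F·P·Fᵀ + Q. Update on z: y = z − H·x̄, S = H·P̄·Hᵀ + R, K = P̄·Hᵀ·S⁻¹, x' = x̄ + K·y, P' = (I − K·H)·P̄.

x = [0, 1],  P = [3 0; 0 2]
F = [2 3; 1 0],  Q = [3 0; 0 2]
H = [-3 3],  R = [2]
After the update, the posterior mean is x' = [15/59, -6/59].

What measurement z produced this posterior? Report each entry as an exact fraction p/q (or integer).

x̄ = F·x = [3, 0]
P̄ = F·P·Fᵀ + Q = [33 6; 6 5]
S = H·P̄·Hᵀ + R = [236]
K = P̄·Hᵀ·S⁻¹ = [-81/236; -3/236]
x' − x̄ = [-162/59, -6/59] = K·y
y = (KᵀK)⁻¹·Kᵀ·(x' − x̄) = [8]
z = y + H·x̄ = [8] + [-9] = [-1]

z = [-1]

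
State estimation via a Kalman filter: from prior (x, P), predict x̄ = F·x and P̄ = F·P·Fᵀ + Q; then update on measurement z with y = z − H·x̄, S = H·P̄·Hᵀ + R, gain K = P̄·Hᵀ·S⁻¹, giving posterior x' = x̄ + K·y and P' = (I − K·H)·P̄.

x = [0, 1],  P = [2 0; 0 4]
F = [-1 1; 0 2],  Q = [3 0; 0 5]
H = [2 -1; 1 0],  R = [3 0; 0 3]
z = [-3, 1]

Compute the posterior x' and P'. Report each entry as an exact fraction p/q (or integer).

x' = [73/118, 223/59]
P' = [114/59 411/118; 411/118 516/59]

x̄ = F·x = [1, 2]
P̄ = F·P·Fᵀ + Q = [9 8; 8 21]
y = z − H·x̄ = [-3, 0]
S = H·P̄·Hᵀ + R = [28 10; 10 12]
K = P̄·Hᵀ·S⁻¹ = [15/118 38/59; -35/59 137/118]
x' = x̄ + K·y = [73/118, 223/59]
P' = (I − K·H)·P̄ = [114/59 411/118; 411/118 516/59]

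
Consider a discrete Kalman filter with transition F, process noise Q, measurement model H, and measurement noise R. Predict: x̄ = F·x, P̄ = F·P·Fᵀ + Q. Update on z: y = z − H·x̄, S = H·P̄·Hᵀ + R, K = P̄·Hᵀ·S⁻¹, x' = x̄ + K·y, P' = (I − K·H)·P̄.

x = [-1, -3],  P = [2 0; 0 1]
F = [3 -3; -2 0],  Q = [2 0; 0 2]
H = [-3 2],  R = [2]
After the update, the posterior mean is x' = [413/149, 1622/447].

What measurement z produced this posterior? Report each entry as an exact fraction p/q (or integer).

z = [-1]

x̄ = F·x = [6, 2]
P̄ = F·P·Fᵀ + Q = [29 -12; -12 10]
S = H·P̄·Hᵀ + R = [447]
K = P̄·Hᵀ·S⁻¹ = [-37/149; 56/447]
x' − x̄ = [-481/149, 728/447] = K·y
y = (KᵀK)⁻¹·Kᵀ·(x' − x̄) = [13]
z = y + H·x̄ = [13] + [-14] = [-1]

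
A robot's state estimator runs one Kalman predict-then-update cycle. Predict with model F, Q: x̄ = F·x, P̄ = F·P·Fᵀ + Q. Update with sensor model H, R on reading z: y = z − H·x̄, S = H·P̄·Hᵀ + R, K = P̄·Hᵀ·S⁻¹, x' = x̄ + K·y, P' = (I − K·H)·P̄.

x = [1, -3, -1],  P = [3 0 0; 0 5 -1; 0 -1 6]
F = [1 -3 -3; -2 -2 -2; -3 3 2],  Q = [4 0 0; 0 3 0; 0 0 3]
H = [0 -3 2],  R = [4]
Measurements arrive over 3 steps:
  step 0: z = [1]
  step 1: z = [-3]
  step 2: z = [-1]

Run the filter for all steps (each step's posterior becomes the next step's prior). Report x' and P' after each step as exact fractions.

step 0: x' = [781/1123, -2897/1123, -3878/1123], P' = [12388/1123 -6366/1123 -10137/1123; -6366/1123 15248/1123 22462/1123; -10137/1123 22462/1123 34197/1123]
step 1: x' = [5605882/11054581, 12226061/11054581, 1616870/11054581], P' = [181897925/11054581 -196561190/11054581 -301311969/11054581; -196561190/11054581 385402048/11054581 574717466/11054581; -301311969/11054581 574717466/11054581 868047879/11054581]
step 2: x' = [397199412367/280710221635, -67725988877/56142044327, -647952155369/280710221635], P' = [4272375249594/280710221635 -853682267364/56142044327 -6569055238878/280710221635; -853682267364/56142044327 1658234208844/56142044327 2470849729856/56142044327; -6569055238878/280710221635 2470849729856/56142044327 18688277101656/280710221635]

step 0: x̄ = F·x = [13, 6, -14]
step 0: P̄ = F·P·Fᵀ + Q = [88 48 -75; 48 51 -26; -75 -26 87]
step 0: y = z − H·x̄ = [47]
step 0: S = H·P̄·Hᵀ + R = [1123]
step 0: K = P̄·Hᵀ·S⁻¹ = [-294/1123; -205/1123; 252/1123]
step 0: x' = x̄ + K·y = [781/1123, -2897/1123, -3878/1123]
step 0: P' = (I − K·H)·P̄ = [12388/1123 -6366/1123 -10137/1123; -6366/1123 15248/1123 22462/1123; -10137/1123 22462/1123 34197/1123]
step 1: x̄ = F·x = [21106/1123, 11988/1123, -18790/1123]
step 1: P̄ = F·P·Fᵀ + Q = [965219/1123 475426/1123 -904407/1123; 475426/1123 298373/1123 -398842/1123; -904407/1123 -398842/1123 894657/1123]
step 1: y = z − H·x̄ = [70175/1123]
step 1: S = H·P̄·Hᵀ + R = [11054581/1123]
step 1: K = P̄·Hᵀ·S⁻¹ = [-3235092/11054581; -1692803/11054581; 2985840/11054581]
step 1: x' = x̄ + K·y = [5605882/11054581, 12226061/11054581, 1616870/11054581]
step 1: P' = (I − K·H)·P̄ = [181897925/11054581 -196561190/11054581 -301311969/11054581; -196561190/11054581 385402048/11054581 574717466/11054581; -301311969/11054581 574717466/11054581 868047879/11054581]
step 2: x̄ = F·x = [-35922911/11054581, -38897626/11054581, 23094277/11054581]
step 2: P̄ = F·P·Fᵀ + Q = [24839318934/11054581 12062020668/11054581 -23516527410/11054581; 12062020668/11054581 6389309607/11054581 -11043014852/11054581; -23516527410/11054581 -11043014852/11054581 22661509656/11054581]
step 2: y = z − H·x̄ = [-173936013/11054581]
step 2: S = H·P̄·Hᵀ + R = [280710221635/11054581]
step 2: K = P̄·Hᵀ·S⁻¹ = [-83219116824/280710221635; -8250791705/56142044327; 78452063868/280710221635]
step 2: x' = x̄ + K·y = [397199412367/280710221635, -67725988877/56142044327, -647952155369/280710221635]
step 2: P' = (I − K·H)·P̄ = [4272375249594/280710221635 -853682267364/56142044327 -6569055238878/280710221635; -853682267364/56142044327 1658234208844/56142044327 2470849729856/56142044327; -6569055238878/280710221635 2470849729856/56142044327 18688277101656/280710221635]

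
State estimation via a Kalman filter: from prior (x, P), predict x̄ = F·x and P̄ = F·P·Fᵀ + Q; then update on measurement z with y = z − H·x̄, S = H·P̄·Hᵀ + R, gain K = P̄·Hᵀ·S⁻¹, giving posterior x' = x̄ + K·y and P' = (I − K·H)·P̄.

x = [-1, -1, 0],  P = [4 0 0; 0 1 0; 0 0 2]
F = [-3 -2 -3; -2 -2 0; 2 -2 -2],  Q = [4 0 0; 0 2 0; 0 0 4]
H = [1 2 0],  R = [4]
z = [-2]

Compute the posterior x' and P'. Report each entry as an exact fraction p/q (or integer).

x' = [-220/133, -8/133, 240/133]
P' = [1284/133 -524/133 824/133; -524/133 334/133 -444/133; 824/133 -444/133 3744/133]

x̄ = F·x = [5, 4, 0]
P̄ = F·P·Fᵀ + Q = [62 28 -8; 28 22 -12; -8 -12 32]
y = z − H·x̄ = [-15]
S = H·P̄·Hᵀ + R = [266]
K = P̄·Hᵀ·S⁻¹ = [59/133; 36/133; -16/133]
x' = x̄ + K·y = [-220/133, -8/133, 240/133]
P' = (I − K·H)·P̄ = [1284/133 -524/133 824/133; -524/133 334/133 -444/133; 824/133 -444/133 3744/133]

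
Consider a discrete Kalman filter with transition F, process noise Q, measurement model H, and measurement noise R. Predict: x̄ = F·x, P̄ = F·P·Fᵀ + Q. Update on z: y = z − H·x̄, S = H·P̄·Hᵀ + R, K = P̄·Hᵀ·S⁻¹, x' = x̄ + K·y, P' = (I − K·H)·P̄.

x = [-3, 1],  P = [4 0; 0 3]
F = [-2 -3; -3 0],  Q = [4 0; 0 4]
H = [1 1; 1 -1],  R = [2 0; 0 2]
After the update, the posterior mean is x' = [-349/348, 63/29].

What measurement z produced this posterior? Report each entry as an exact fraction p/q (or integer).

z = [1, -3]

x̄ = F·x = [3, 9]
P̄ = F·P·Fᵀ + Q = [47 24; 24 40]
S = H·P̄·Hᵀ + R = [137 7; 7 41]
K = P̄·Hᵀ·S⁻¹ = [1375/2784 1327/2784; 57/116 -55/116]
x' − x̄ = [-1393/348, -198/29] = K·y
y = (KᵀK)⁻¹·Kᵀ·(x' − x̄) = [-11, 3]
z = y + H·x̄ = [-11, 3] + [12, -6] = [1, -3]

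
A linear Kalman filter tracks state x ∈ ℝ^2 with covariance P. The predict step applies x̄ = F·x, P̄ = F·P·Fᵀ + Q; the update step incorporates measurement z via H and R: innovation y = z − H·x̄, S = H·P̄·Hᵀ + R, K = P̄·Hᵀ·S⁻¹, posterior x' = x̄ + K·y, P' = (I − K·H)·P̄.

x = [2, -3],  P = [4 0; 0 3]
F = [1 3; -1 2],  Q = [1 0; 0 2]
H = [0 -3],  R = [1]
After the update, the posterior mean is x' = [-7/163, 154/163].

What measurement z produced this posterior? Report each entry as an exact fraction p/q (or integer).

x̄ = F·x = [-7, -8]
P̄ = F·P·Fᵀ + Q = [32 14; 14 18]
S = H·P̄·Hᵀ + R = [163]
K = P̄·Hᵀ·S⁻¹ = [-42/163; -54/163]
x' − x̄ = [1134/163, 1458/163] = K·y
y = (KᵀK)⁻¹·Kᵀ·(x' − x̄) = [-27]
z = y + H·x̄ = [-27] + [24] = [-3]

z = [-3]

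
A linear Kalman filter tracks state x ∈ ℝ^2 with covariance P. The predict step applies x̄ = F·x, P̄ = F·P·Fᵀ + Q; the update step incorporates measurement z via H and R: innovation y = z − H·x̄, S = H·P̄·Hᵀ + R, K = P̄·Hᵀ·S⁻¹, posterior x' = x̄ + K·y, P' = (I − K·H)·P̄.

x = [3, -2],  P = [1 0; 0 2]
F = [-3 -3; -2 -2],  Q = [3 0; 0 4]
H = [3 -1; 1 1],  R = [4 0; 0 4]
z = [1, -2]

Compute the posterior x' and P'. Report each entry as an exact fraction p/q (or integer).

x' = [-19/74, -607/444]
P' = [18/37 16/37; 16/37 203/111]

x̄ = F·x = [-3, -2]
P̄ = F·P·Fᵀ + Q = [30 18; 18 16]
y = z − H·x̄ = [8, 3]
S = H·P̄·Hᵀ + R = [182 110; 110 86]
K = P̄·Hᵀ·S⁻¹ = [19/74 17/74; -59/444 251/444]
x' = x̄ + K·y = [-19/74, -607/444]
P' = (I − K·H)·P̄ = [18/37 16/37; 16/37 203/111]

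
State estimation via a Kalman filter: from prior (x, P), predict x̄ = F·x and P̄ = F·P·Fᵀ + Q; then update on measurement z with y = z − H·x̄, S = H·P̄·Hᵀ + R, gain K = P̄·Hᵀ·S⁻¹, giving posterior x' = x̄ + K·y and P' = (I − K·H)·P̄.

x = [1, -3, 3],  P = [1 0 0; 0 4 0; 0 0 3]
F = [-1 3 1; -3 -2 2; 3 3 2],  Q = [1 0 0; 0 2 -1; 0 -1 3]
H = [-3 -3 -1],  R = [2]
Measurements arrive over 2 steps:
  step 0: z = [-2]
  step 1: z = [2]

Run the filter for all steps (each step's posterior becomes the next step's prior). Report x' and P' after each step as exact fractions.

step 0: x' = [-2383/307, 2663/307, -222/307], P' = [11485/614 -7530/307 10959/614; -7530/307 10723/307 -9529/307; 10959/614 -9529/307 24519/614]
step 1: x' = [9749339/813023, -9502790/813023, -2294499/813023], P' = [172180224/813023 -148333268/813023 -71245386/813023; -148333268/813023 256953935/1626046 119591607/1626046; -71245386/813023 119591607/1626046 68812827/1626046]

step 0: x̄ = F·x = [-7, 9, 0]
step 0: P̄ = F·P·Fᵀ + Q = [41 -15 39; -15 39 -22; 39 -22 60]
step 0: y = z − H·x̄ = [4]
step 0: S = H·P̄·Hᵀ + R = [614]
step 0: K = P̄·Hᵀ·S⁻¹ = [-117/614; -25/307; -111/614]
step 0: x' = x̄ + K·y = [-2383/307, 2663/307, -222/307]
step 0: P' = (I − K·H)·P̄ = [11485/614 -7530/307 10959/614; -7530/307 10723/307 -9529/307; 10959/614 -9529/307 24519/614]
step 1: x̄ = F·x = [10150/307, 1379/307, 396/307]
step 1: P̄ = F·P·Fᵀ + Q = [91863/307 -35395/307 -21663/307; -35395/307 128689/614 53205/614; -21663/307 53205/614 28029/614]
step 1: y = z − H·x̄ = [35597/307]
step 1: S = H·P̄·Hᵀ + R = [813023/307]
step 1: K = P̄·Hᵀ·S⁻¹ = [-147741/813023; -113451/813023; -28833/813023]
step 1: x' = x̄ + K·y = [9749339/813023, -9502790/813023, -2294499/813023]
step 1: P' = (I − K·H)·P̄ = [172180224/813023 -148333268/813023 -71245386/813023; -148333268/813023 256953935/1626046 119591607/1626046; -71245386/813023 119591607/1626046 68812827/1626046]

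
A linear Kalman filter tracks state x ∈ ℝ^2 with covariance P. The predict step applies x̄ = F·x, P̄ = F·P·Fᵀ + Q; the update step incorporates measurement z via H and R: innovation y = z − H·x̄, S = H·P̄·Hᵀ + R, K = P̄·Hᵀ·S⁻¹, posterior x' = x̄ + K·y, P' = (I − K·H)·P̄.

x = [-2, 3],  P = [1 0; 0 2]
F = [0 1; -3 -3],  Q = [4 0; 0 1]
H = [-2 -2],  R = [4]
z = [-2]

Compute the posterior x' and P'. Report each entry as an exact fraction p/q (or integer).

x̄ = F·x = [3, -3]
P̄ = F·P·Fᵀ + Q = [6 -6; -6 28]
y = z − H·x̄ = [-2]
S = H·P̄·Hᵀ + R = [92]
K = P̄·Hᵀ·S⁻¹ = [0; -11/23]
x' = x̄ + K·y = [3, -47/23]
P' = (I − K·H)·P̄ = [6 -6; -6 160/23]

x' = [3, -47/23]
P' = [6 -6; -6 160/23]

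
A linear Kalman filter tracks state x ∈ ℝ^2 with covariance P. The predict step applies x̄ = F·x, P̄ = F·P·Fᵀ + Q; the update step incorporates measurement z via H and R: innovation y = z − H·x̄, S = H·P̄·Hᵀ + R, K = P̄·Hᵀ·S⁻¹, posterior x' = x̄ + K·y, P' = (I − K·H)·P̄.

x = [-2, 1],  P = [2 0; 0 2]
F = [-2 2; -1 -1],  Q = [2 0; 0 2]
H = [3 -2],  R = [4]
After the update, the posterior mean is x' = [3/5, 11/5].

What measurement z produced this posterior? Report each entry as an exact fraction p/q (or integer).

z = [-3]

x̄ = F·x = [6, 1]
P̄ = F·P·Fᵀ + Q = [18 0; 0 6]
S = H·P̄·Hᵀ + R = [190]
K = P̄·Hᵀ·S⁻¹ = [27/95; -6/95]
x' − x̄ = [-27/5, 6/5] = K·y
y = (KᵀK)⁻¹·Kᵀ·(x' − x̄) = [-19]
z = y + H·x̄ = [-19] + [16] = [-3]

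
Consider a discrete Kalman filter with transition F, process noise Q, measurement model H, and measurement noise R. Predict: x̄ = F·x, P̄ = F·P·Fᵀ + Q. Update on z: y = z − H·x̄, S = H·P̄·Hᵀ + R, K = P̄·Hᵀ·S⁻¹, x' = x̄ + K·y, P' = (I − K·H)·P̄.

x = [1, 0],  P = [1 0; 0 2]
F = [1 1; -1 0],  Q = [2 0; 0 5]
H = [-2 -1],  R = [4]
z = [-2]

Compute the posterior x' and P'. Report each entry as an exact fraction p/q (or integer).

x̄ = F·x = [1, -1]
P̄ = F·P·Fᵀ + Q = [5 -1; -1 6]
y = z − H·x̄ = [-1]
S = H·P̄·Hᵀ + R = [26]
K = P̄·Hᵀ·S⁻¹ = [-9/26; -2/13]
x' = x̄ + K·y = [35/26, -11/13]
P' = (I − K·H)·P̄ = [49/26 -31/13; -31/13 70/13]

x' = [35/26, -11/13]
P' = [49/26 -31/13; -31/13 70/13]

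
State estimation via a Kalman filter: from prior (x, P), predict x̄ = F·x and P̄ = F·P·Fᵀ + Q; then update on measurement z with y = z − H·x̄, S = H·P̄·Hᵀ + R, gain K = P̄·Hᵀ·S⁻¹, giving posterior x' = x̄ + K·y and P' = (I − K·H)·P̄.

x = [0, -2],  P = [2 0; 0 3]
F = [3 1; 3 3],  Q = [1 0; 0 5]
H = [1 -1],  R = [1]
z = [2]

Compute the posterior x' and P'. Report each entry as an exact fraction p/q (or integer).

x' = [-28/19, -68/19]
P' = [393/19 398/19; 398/19 421/19]

x̄ = F·x = [-2, -6]
P̄ = F·P·Fᵀ + Q = [22 27; 27 50]
y = z − H·x̄ = [-2]
S = H·P̄·Hᵀ + R = [19]
K = P̄·Hᵀ·S⁻¹ = [-5/19; -23/19]
x' = x̄ + K·y = [-28/19, -68/19]
P' = (I − K·H)·P̄ = [393/19 398/19; 398/19 421/19]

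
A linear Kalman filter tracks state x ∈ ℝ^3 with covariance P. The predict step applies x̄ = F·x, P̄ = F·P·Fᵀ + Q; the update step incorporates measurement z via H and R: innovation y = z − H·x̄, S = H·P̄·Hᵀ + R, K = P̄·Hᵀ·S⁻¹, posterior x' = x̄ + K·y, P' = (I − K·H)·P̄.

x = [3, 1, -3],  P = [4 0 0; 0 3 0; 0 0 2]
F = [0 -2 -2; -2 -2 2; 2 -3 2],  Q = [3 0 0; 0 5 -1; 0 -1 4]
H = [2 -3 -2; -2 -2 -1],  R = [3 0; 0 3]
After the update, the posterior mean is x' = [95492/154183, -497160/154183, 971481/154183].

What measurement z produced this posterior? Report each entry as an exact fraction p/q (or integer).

x̄ = F·x = [4, -14, -3]
P̄ = F·P·Fᵀ + Q = [23 4 10; 4 41 9; 10 9 55]
S = H·P̄·Hᵀ + R = [664 355; 355 422]
K = P̄·Hᵀ·S⁻¹ = [28628/154183 -47466/154183; -20981/154183 -18521/154183; -16359/154183 -20217/154183]
x' − x̄ = [-521240/154183, 1661402/154183, 1434030/154183] = K·y
y = (KᵀK)⁻¹·Kᵀ·(x' − x̄) = [-58, -24]
z = y + H·x̄ = [-58, -24] + [56, 23] = [-2, -1]

z = [-2, -1]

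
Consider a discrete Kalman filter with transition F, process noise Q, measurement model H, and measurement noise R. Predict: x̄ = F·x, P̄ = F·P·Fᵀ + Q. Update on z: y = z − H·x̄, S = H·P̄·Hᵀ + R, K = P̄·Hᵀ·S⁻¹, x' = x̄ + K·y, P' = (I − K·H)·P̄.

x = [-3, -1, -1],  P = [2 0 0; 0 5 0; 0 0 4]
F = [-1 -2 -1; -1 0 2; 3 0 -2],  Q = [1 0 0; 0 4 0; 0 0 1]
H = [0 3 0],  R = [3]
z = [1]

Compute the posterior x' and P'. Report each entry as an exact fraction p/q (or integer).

x̄ = F·x = [6, 1, -7]
P̄ = F·P·Fᵀ + Q = [27 -6 2; -6 22 -22; 2 -22 35]
y = z − H·x̄ = [-2]
S = H·P̄·Hᵀ + R = [201]
K = P̄·Hᵀ·S⁻¹ = [-6/67; 22/67; -22/67]
x' = x̄ + K·y = [414/67, 23/67, -425/67]
P' = (I − K·H)·P̄ = [1701/67 -6/67 -262/67; -6/67 22/67 -22/67; -262/67 -22/67 893/67]

x' = [414/67, 23/67, -425/67]
P' = [1701/67 -6/67 -262/67; -6/67 22/67 -22/67; -262/67 -22/67 893/67]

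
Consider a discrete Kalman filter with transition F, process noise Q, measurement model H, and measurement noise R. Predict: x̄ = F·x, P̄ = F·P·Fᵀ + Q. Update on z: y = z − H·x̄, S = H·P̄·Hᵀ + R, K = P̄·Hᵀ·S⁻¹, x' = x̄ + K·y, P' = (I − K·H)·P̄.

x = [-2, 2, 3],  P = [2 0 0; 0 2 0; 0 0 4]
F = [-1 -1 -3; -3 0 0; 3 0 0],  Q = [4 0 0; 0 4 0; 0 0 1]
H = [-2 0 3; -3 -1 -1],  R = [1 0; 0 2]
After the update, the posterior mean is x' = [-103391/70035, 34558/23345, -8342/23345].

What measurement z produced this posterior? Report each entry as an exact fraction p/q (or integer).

z = [2, 3]

x̄ = F·x = [-9, 6, -6]
P̄ = F·P·Fᵀ + Q = [44 6 -6; 6 22 -18; -6 -18 19]
S = H·P̄·Hᵀ + R = [420 315; 315 403]
K = P̄·Hᵀ·S⁻¹ = [-1138/70035 -210/667; -6556/23345 110/667; 7484/23345 -139/667]
x' − x̄ = [526924/70035, -105512/23345, 131728/23345] = K·y
y = (KᵀK)⁻¹·Kᵀ·(x' − x̄) = [2, -24]
z = y + H·x̄ = [2, -24] + [0, 27] = [2, 3]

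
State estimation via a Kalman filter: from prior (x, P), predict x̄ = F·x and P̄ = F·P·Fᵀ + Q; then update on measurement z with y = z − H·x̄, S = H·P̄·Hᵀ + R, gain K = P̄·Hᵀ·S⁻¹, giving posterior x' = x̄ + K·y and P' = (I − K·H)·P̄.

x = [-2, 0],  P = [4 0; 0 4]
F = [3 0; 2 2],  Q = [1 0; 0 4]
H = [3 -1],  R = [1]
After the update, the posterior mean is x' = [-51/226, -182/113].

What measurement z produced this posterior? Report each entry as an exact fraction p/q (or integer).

z = [1]

x̄ = F·x = [-6, -4]
P̄ = F·P·Fᵀ + Q = [37 24; 24 36]
S = H·P̄·Hᵀ + R = [226]
K = P̄·Hᵀ·S⁻¹ = [87/226; 18/113]
x' − x̄ = [1305/226, 270/113] = K·y
y = (KᵀK)⁻¹·Kᵀ·(x' − x̄) = [15]
z = y + H·x̄ = [15] + [-14] = [1]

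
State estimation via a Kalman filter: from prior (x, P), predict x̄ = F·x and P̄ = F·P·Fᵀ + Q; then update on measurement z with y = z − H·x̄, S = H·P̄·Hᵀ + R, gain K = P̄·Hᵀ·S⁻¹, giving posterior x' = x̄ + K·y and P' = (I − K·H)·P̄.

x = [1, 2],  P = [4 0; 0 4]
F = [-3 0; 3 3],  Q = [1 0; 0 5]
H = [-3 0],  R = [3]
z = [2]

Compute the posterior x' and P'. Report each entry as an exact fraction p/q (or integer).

x̄ = F·x = [-3, 9]
P̄ = F·P·Fᵀ + Q = [37 -36; -36 77]
y = z − H·x̄ = [-7]
S = H·P̄·Hᵀ + R = [336]
K = P̄·Hᵀ·S⁻¹ = [-37/112; 9/28]
x' = x̄ + K·y = [-11/16, 27/4]
P' = (I − K·H)·P̄ = [37/112 -9/28; -9/28 296/7]

x' = [-11/16, 27/4]
P' = [37/112 -9/28; -9/28 296/7]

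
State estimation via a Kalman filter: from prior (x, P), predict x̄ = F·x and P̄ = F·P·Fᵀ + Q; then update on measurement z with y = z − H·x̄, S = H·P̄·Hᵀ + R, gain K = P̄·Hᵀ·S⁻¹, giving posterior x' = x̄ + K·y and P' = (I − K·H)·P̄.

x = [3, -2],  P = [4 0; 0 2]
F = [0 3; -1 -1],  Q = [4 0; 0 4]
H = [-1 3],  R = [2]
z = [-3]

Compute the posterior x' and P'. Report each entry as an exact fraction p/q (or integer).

x̄ = F·x = [-6, -1]
P̄ = F·P·Fᵀ + Q = [22 -6; -6 10]
y = z − H·x̄ = [-6]
S = H·P̄·Hᵀ + R = [150]
K = P̄·Hᵀ·S⁻¹ = [-4/15; 6/25]
x' = x̄ + K·y = [-22/5, -61/25]
P' = (I − K·H)·P̄ = [34/3 18/5; 18/5 34/25]

x' = [-22/5, -61/25]
P' = [34/3 18/5; 18/5 34/25]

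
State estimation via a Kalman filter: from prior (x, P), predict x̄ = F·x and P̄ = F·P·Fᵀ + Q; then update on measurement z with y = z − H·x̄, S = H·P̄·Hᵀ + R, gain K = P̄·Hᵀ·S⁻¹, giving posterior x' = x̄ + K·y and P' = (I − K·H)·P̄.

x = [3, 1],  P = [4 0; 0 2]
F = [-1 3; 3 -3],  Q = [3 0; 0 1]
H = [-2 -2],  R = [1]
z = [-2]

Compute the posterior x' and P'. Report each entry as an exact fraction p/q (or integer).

x' = [100/81, -14/81]
P' = [1925/81 -1930/81; -1930/81 1955/81]

x̄ = F·x = [0, 6]
P̄ = F·P·Fᵀ + Q = [25 -30; -30 55]
y = z − H·x̄ = [10]
S = H·P̄·Hᵀ + R = [81]
K = P̄·Hᵀ·S⁻¹ = [10/81; -50/81]
x' = x̄ + K·y = [100/81, -14/81]
P' = (I − K·H)·P̄ = [1925/81 -1930/81; -1930/81 1955/81]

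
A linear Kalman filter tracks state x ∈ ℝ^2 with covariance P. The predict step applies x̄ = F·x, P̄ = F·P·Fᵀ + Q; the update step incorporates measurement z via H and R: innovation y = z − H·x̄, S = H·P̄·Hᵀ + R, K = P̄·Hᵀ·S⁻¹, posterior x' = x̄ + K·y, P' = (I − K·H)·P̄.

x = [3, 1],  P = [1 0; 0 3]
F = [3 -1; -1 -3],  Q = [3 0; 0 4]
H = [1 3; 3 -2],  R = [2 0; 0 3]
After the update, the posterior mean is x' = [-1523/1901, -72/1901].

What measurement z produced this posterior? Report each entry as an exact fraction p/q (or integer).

z = [-1, -3]

x̄ = F·x = [8, -6]
P̄ = F·P·Fᵀ + Q = [15 6; 6 32]
S = H·P̄·Hᵀ + R = [341 -105; -105 194]
K = P̄·Hᵀ·S⁻¹ = [9867/55129 14718/55129; 14958/55129 -4976/55129]
x' − x̄ = [-16731/1901, 11334/1901] = K·y
y = (KᵀK)⁻¹·Kᵀ·(x' − x̄) = [9, -39]
z = y + H·x̄ = [9, -39] + [-10, 36] = [-1, -3]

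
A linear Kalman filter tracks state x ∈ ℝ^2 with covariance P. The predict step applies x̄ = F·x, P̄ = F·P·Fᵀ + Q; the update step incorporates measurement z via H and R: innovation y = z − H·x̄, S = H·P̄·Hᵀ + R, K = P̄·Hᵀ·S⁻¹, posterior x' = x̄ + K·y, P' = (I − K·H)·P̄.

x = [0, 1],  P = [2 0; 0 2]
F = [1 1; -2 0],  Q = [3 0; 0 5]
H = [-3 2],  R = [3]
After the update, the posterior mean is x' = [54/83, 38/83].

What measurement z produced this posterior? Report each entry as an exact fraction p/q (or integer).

x̄ = F·x = [1, 0]
P̄ = F·P·Fᵀ + Q = [7 -4; -4 13]
S = H·P̄·Hᵀ + R = [166]
K = P̄·Hᵀ·S⁻¹ = [-29/166; 19/83]
x' − x̄ = [-29/83, 38/83] = K·y
y = (KᵀK)⁻¹·Kᵀ·(x' − x̄) = [2]
z = y + H·x̄ = [2] + [-3] = [-1]

z = [-1]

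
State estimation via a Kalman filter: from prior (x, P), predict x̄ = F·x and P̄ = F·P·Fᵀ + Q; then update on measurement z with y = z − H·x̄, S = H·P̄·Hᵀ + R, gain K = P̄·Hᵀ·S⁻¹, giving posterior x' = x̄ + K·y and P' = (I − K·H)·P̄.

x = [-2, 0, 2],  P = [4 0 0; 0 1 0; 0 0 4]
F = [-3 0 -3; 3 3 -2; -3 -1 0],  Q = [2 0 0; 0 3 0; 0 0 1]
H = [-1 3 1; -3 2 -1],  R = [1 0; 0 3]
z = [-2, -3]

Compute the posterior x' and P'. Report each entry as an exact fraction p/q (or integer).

x' = [-10705/28507, -5129/3932, 333497/228056]
P' = [53954/28507 1352/983 -53839/28507; 1352/983 2259/1966 -6273/3932; -53839/28507 -6273/3932 640113/228056]

x̄ = F·x = [0, -10, 6]
P̄ = F·P·Fᵀ + Q = [74 -12 36; -12 64 -39; 36 -39 38]
y = z − H·x̄ = [22, 23]
S = H·P̄·Hᵀ + R = [455 667; 667 1479]
K = P̄·Hᵀ·S⁻¹ = [339/983 -9869/28507; 1873/3932 -305/3932; -713/7864 -25215/228056]
x' = x̄ + K·y = [-10705/28507, -5129/3932, 333497/228056]
P' = (I − K·H)·P̄ = [53954/28507 1352/983 -53839/28507; 1352/983 2259/1966 -6273/3932; -53839/28507 -6273/3932 640113/228056]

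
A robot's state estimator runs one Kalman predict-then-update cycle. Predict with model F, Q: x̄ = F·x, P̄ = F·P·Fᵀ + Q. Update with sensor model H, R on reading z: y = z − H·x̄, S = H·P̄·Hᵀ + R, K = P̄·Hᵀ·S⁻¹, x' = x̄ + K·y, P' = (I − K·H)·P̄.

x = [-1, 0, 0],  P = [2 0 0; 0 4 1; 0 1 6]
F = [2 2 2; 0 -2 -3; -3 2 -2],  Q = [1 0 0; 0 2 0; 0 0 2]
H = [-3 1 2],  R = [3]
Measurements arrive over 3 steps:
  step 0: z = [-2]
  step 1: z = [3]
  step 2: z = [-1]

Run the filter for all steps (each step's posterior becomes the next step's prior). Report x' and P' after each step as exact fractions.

step 0: x̄ = F·x = [-2, 0, 3]
step 0: P̄ = F·P·Fᵀ + Q = [57 -62 -20; -62 84 18; -20 18 52]
step 0: y = z − H·x̄ = [-14]
step 0: S = H·P̄·Hᵀ + R = [1492]
step 0: K = P̄·Hᵀ·S⁻¹ = [-273/1492; 153/746; 91/746]
step 0: x' = x̄ + K·y = [419/746, -1071/373, 482/373]
step 0: P' = (I − K·H)·P̄ = [10515/1492 -4483/746 9923/746; -4483/746 7923/373 -7209/373; 9923/746 -7209/373 11115/373]
step 1: x̄ = F·x = [-759/373, 696/373, -7469/746]
step 1: P̄ = F·P·Fᵀ + Q = [51128/373 -47095/373 -147345/746; -47095/373 45965/373 161241/746; -147345/746 161241/746 978659/1492]
step 1: y = z − H·x̄ = [5615/373]
step 1: S = H·P̄·Hᵀ + R = [2975017/373]
step 1: K = P̄·Hᵀ·S⁻¹ = [-347824/2975017; 348491/2975017; 93055/350002]
step 1: x' = x̄ + K·y = [-11289731/2975017, 10797289/2975017, -1051714/175001]
step 1: P' = (I − K·H)·P̄ = [83445400/2975017 -50656547/2975017 17644075/350002; -50656547/2975017 41020588/2975017 -5645434/175001; 17644075/350002 -5645434/175001 32251129/350002]
step 2: x̄ = F·x = [-36743160/2975017, 230524/21403, 91222047/2975017]
step 2: P̄ = F·P·Fᵀ + Q = [1624143055/2975017 -11125092/21403 -2831561715/2975017; -11125092/21403 21375183/42806 39115143/42806; -2831561715/2975017 39115143/42806 5192932610/2975017]
step 2: y = z − H·x̄ = [-327691427/2975017]
step 2: S = H·P̄·Hᵀ + R = [182029190533/5950034]
step 2: K = P̄·Hᵀ·S⁻¹ = [-24163880766/182029190533; 23123486919/182029190533; 43198105607/182029190533]
step 2: x' = x̄ + K·y = [413432561106/182029190533, -586429229225/182029190533, 823331935286/182029190533]
step 2: P' = (I − K·H)·P̄ = [1241968961761/182029190533 -709618431531/182029190533 2181516837258/182029190533; -709618431531/182029190533 1032004473540/182029190533 -1545744653688/182029190533; 2181516837258/182029190533 -1545744653688/182029190533 8219889482283/364058381066]

step 0: x' = [419/746, -1071/373, 482/373], P' = [10515/1492 -4483/746 9923/746; -4483/746 7923/373 -7209/373; 9923/746 -7209/373 11115/373]
step 1: x' = [-11289731/2975017, 10797289/2975017, -1051714/175001], P' = [83445400/2975017 -50656547/2975017 17644075/350002; -50656547/2975017 41020588/2975017 -5645434/175001; 17644075/350002 -5645434/175001 32251129/350002]
step 2: x' = [413432561106/182029190533, -586429229225/182029190533, 823331935286/182029190533], P' = [1241968961761/182029190533 -709618431531/182029190533 2181516837258/182029190533; -709618431531/182029190533 1032004473540/182029190533 -1545744653688/182029190533; 2181516837258/182029190533 -1545744653688/182029190533 8219889482283/364058381066]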